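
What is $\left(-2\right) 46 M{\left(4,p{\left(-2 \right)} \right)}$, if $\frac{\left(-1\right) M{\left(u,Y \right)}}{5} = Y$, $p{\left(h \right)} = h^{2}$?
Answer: $1840$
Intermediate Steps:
$M{\left(u,Y \right)} = - 5 Y$
$\left(-2\right) 46 M{\left(4,p{\left(-2 \right)} \right)} = \left(-2\right) 46 \left(- 5 \left(-2\right)^{2}\right) = - 92 \left(\left(-5\right) 4\right) = \left(-92\right) \left(-20\right) = 1840$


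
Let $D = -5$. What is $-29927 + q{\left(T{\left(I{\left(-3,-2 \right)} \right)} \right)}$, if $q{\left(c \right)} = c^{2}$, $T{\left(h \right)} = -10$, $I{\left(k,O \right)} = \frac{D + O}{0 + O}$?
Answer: $-29827$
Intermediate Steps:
$I{\left(k,O \right)} = \frac{-5 + O}{O}$ ($I{\left(k,O \right)} = \frac{-5 + O}{0 + O} = \frac{-5 + O}{O}$)
$-29927 + q{\left(T{\left(I{\left(-3,-2 \right)} \right)} \right)} = -29927 + \left(-10\right)^{2} = -29927 + 100 = -29827$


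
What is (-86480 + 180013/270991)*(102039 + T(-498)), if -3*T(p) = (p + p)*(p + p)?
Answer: 5358042172091211/270991 ≈ 1.9772e+10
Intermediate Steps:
T(p) = -4*p²/3 (T(p) = -(p + p)*(p + p)/3 = -2*p*2*p/3 = -4*p²/3)
(-86480 + 180013/270991)*(102039 + T(-498)) = (-86480 + 180013/270991)*(102039 - 4/3*(-498)²) = (-86480 + 180013*(1/270991))*(102039 - 4/3*248004) = (-86480 + 180013/270991)*(102039 - 330672) = -23435121667/270991*(-228633) = 5358042172091211/270991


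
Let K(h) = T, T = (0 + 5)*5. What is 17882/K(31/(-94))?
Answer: 17882/25 ≈ 715.28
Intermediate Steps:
T = 25 (T = 5*5 = 25)
K(h) = 25
17882/K(31/(-94)) = 17882/25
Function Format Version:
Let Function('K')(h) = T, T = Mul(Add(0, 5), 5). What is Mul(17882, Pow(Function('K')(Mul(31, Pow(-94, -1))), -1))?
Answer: Rational(17882, 25) ≈ 715.28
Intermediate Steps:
T = 25 (T = Mul(5, 5) = 25)
Function('K')(h) = 25
Mul(17882, Pow(Function('K')(Mul(31, Pow(-94, -1))), -1)) = Mul(17882, Pow(25, -1)) = Mul(17882, Rational(1, 25)) = Rational(17882, 25)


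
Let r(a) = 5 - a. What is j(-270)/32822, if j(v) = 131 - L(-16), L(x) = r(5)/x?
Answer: 131/32822 ≈ 0.0039912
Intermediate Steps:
L(x) = 0 (L(x) = (5 - 1*5)/x = (5 - 5)/x = 0/x = 0)
j(v) = 131 (j(v) = 131 - 1*0 = 131 + 0 = 131)
j(-270)/32822 = 131/32822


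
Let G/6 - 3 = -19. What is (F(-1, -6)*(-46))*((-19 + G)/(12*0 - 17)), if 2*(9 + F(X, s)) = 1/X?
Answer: 50255/17 ≈ 2956.2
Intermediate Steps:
G = -96 (G = 18 + 6*(-19) = 18 - 114 = -96)
F(X, s) = -9 + 1/(2*X)
(F(-1, -6)*(-46))*((-19 + G)/(12*0 - 17)) = ((-9 + (½)/(-1))*(-46))*((-19 - 96)/(12*0 - 17)) = ((-9 + (½)*(-1))*(-46))*(-115/(0 - 17)) = ((-9 - ½)*(-46))*(-115/(-17)) = (-19/2*(-46))*(-115*(-1/17)) = 437*(115/17) = 50255/17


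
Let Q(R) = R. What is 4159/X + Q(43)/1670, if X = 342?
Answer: 1740059/142785 ≈ 12.187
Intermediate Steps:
4159/X + Q(43)/1670 = 4159/342 + 43/1670 = 1740059/142785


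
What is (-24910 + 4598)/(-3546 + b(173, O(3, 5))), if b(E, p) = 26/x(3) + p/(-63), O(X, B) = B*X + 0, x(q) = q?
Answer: 142184/24763 ≈ 5.7418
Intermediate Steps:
O(X, B) = B*X
b(E, p) = 26/3 - p/63 (b(E, p) = 26/3 + p/(-63) = 26*(1/3) + p*(-1/63) = 26/3 - p/63)
(-24910 + 4598)/(-3546 + b(173, O(3, 5))) = (-24910 + 4598)/(-3546 + (26/3 - 5*3/63)) = -20312/(-3546 + (26/3 - 1/63*15)) = -20312/(-3546 + (26/3 - 5/21)) = -20312/(-3546 + 59/7) = -20312/(-24763/7) = -20312*(-7/24763) = 142184/24763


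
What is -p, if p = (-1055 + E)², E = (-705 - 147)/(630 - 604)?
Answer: -199967881/169 ≈ -1.1832e+6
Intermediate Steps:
E = -426/13 (E = -852/26 = -852*1/26 = -426/13 ≈ -32.769)
p = 199967881/169 (p = (-1055 - 426/13)² = (-14141/13)² = 199967881/169 ≈ 1.1832e+6)
-p = -1*199967881/169 = -199967881/169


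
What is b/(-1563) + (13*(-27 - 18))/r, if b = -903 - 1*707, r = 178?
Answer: -627775/278214 ≈ -2.2564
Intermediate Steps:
b = -1610 (b = -903 - 707 = -1610)
b/(-1563) + (13*(-27 - 18))/r = -1610/(-1563) + (13*(-27 - 18))/178 = -1610*(-1/1563) + (13*(-45))*(1/178) = 1610/1563 - 585*1/178 = 1610/1563 - 585/178 = -627775/278214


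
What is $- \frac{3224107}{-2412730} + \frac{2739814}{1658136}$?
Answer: $\frac{2989109829193}{1000158617820} \approx 2.9886$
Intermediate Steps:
$- \frac{3224107}{-2412730} + \frac{2739814}{1658136} = \left(-3224107\right) \left(- \frac{1}{2412730}\right) + 2739814 \cdot \frac{1}{1658136} = \frac{3224107}{2412730} + \frac{1369907}{829068} = \frac{2989109829193}{1000158617820}$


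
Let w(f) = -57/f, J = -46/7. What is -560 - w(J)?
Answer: -26159/46 ≈ -568.67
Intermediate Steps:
J = -46/7 (J = -46*1/7 = -46/7 ≈ -6.5714)
-560 - w(J) = -560 - (-57)/(-46/7) = -560 - (-57)*(-7)/46 = -560 - 1*399/46 = -560 - 399/46 = -26159/46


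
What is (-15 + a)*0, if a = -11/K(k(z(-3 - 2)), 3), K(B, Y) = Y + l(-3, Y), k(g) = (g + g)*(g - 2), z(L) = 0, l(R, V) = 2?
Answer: 0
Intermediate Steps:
k(g) = 2*g*(-2 + g) (k(g) = (2*g)*(-2 + g) = 2*g*(-2 + g))
K(B, Y) = 2 + Y (K(B, Y) = Y + 2 = 2 + Y)
a = -11/5 (a = -11/(2 + 3) = -11/5 ≈ -2.2000)
(-15 + a)*0 = (-15 - 11/5)*0 = -86/5*0 = 0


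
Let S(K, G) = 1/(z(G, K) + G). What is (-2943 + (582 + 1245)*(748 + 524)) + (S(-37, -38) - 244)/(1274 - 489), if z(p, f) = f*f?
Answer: 2425062755072/1044835 ≈ 2.3210e+6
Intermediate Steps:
z(p, f) = f²
S(K, G) = 1/(G + K²) (S(K, G) = 1/(K² + G) = 1/(G + K²))
(-2943 + (582 + 1245)*(748 + 524)) + (S(-37, -38) - 244)/(1274 - 489) = (-2943 + (582 + 1245)*(748 + 524)) + (1/(-38 + (-37)²) - 244)/(1274 - 489) = (-2943 + 1827*1272) + (1/(-38 + 1369) - 244)/785 = (-2943 + 2323944) + (1/1331 - 244)*(1/785) = 2321001 + (1/1331 - 244)*(1/785) = 2321001 - 324763/1331*1/785 = 2321001 - 324763/1044835 = 2425062755072/1044835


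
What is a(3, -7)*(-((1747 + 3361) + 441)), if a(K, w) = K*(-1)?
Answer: 16647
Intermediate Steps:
a(K, w) = -K
a(3, -7)*(-((1747 + 3361) + 441)) = (-1*3)*(-((1747 + 3361) + 441)) = -(-3)*(5108 + 441) = -(-3)*5549 = -3*(-5549) = 16647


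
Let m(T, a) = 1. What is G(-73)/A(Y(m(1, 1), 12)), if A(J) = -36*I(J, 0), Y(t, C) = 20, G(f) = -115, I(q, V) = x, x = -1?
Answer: -115/36 ≈ -3.1944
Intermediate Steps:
I(q, V) = -1
A(J) = 36 (A(J) = -36*(-1) = 36)
G(-73)/A(Y(m(1, 1), 12)) = -115/36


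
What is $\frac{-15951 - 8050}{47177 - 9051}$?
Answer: $- \frac{24001}{38126} \approx -0.62952$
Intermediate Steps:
$\frac{-15951 - 8050}{47177 - 9051} = - \frac{24001}{47177 + \left(-21634 + 12583\right)} = - \frac{24001}{47177 - 9051} = - \frac{24001}{38126}$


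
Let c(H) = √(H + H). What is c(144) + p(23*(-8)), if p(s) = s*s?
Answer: 33856 + 12*√2 ≈ 33873.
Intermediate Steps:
p(s) = s²
c(H) = √2*√H (c(H) = √(2*H) = √2*√H)
c(144) + p(23*(-8)) = √2*√144 + (23*(-8))² = √2*12 + (-184)² = 12*√2 + 33856 = 33856 + 12*√2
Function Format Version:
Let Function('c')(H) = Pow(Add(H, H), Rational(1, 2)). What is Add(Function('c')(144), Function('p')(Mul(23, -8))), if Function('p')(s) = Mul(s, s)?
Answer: Add(33856, Mul(12, Pow(2, Rational(1, 2)))) ≈ 33873.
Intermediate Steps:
Function('p')(s) = Pow(s, 2)
Function('c')(H) = Mul(Pow(2, Rational(1, 2)), Pow(H, Rational(1, 2))) (Function('c')(H) = Pow(Mul(2, H), Rational(1, 2)) = Mul(Pow(2, Rational(1, 2)), Pow(H, Rational(1, 2))))
Add(Function('c')(144), Function('p')(Mul(23, -8))) = Add(Mul(Pow(2, Rational(1, 2)), Pow(144, Rational(1, 2))), Pow(Mul(23, -8), 2)) = Add(Mul(Pow(2, Rational(1, 2)), 12), Pow(-184, 2)) = Add(Mul(12, Pow(2, Rational(1, 2))), 33856) = Add(33856, Mul(12, Pow(2, Rational(1, 2))))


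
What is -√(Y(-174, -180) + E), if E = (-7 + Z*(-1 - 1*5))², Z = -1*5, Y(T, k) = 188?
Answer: -√717 ≈ -26.777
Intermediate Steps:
Z = -5
E = 529 (E = (-7 - 5*(-1 - 1*5))² = (-7 - 5*(-1 - 5))² = (-7 - 5*(-6))² = (-7 + 30)² = 23² = 529)
-√(Y(-174, -180) + E) = -√(188 + 529) = -√717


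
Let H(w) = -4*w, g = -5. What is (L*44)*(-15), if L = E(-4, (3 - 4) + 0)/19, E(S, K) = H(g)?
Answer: -13200/19 ≈ -694.74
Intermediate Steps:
E(S, K) = 20 (E(S, K) = -4*(-5) = 20)
L = 20/19 ≈ 1.0526
(L*44)*(-15) = ((20/19)*44)*(-15) = (880/19)*(-15) = -13200/19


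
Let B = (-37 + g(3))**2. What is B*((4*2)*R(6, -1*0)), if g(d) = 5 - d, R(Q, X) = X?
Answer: 0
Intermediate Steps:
B = 1225 (B = (-37 + (5 - 1*3))**2 = (-37 + (5 - 3))**2 = (-37 + 2)**2 = (-35)**2 = 1225)
B*((4*2)*R(6, -1*0)) = 1225*((4*2)*(-1*0)) = 1225*(8*0) = 1225*0 = 0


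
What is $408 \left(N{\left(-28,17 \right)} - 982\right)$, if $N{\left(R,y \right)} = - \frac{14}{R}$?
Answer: $-400452$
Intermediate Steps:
$408 \left(N{\left(-28,17 \right)} - 982\right) = 408 \left(- \frac{14}{-28} - 982\right) = 408 \left(\left(-14\right) \left(- \frac{1}{28}\right) - 982\right) = 408 \left(\frac{1}{2} - 982\right) = 408 \left(- \frac{1963}{2}\right) = -400452$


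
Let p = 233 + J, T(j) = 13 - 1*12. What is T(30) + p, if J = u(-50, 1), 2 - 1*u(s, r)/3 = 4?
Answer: 228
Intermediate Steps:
u(s, r) = -6 (u(s, r) = 6 - 3*4 = 6 - 12 = -6)
J = -6
T(j) = 1 (T(j) = 13 - 12 = 1)
p = 227 (p = 233 - 6 = 227)
T(30) + p = 1 + 227 = 228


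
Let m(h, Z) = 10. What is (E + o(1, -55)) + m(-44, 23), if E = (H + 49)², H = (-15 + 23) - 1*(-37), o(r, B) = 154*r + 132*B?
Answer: 1740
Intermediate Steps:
o(r, B) = 132*B + 154*r
H = 45 (H = 8 + 37 = 45)
E = 8836 (E = (45 + 49)² = 94² = 8836)
(E + o(1, -55)) + m(-44, 23) = (8836 + (132*(-55) + 154*1)) + 10 = (8836 + (-7260 + 154)) + 10 = (8836 - 7106) + 10 = 1730 + 10 = 1740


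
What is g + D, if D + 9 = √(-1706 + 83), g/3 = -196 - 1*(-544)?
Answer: 1035 + I*√1623 ≈ 1035.0 + 40.286*I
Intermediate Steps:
g = 1044 (g = 3*(-196 - 1*(-544)) = 3*(-196 + 544) = 3*348 = 1044)
D = -9 + I*√1623 (D = -9 + √(-1706 + 83) = -9 + √(-1623) = -9 + I*√1623 ≈ -9.0 + 40.286*I)
g + D = 1044 + (-9 + I*√1623) = 1035 + I*√1623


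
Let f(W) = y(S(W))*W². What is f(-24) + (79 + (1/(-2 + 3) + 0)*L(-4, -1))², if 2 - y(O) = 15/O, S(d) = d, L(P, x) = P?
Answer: 7137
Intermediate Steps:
y(O) = 2 - 15/O
f(W) = W²*(2 - 15/W) (f(W) = (2 - 15/W)*W² = W²*(2 - 15/W))
f(-24) + (79 + (1/(-2 + 3) + 0)*L(-4, -1))² = -24*(-15 + 2*(-24)) + (79 + (1/(-2 + 3) + 0)*(-4))² = -24*(-15 - 48) + (79 + (1/1 + 0)*(-4))² = -24*(-63) + (79 + (1 + 0)*(-4))² = 1512 + (79 + 1*(-4))² = 1512 + (79 - 4)² = 1512 + 75² = 1512 + 5625 = 7137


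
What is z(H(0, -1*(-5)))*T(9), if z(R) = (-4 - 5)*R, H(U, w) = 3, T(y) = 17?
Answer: -459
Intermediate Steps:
z(R) = -9*R
z(H(0, -1*(-5)))*T(9) = -9*3*17 = -27*17 = -459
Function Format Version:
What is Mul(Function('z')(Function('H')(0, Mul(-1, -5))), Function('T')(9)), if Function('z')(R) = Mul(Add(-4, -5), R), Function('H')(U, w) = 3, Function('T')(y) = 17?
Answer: -459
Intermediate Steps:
Function('z')(R) = Mul(-9, R)
Mul(Function('z')(Function('H')(0, Mul(-1, -5))), Function('T')(9)) = Mul(Mul(-9, 3), 17) = Mul(-27, 17) = -459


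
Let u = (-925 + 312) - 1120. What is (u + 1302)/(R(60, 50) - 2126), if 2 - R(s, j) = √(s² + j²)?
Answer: 228861/1126319 - 2155*√61/2252638 ≈ 0.19572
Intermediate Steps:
R(s, j) = 2 - √(j² + s²) (R(s, j) = 2 - √(s² + j²) = 2 - √(j² + s²))
u = -1733 (u = -613 - 1120 = -1733)
(u + 1302)/(R(60, 50) - 2126) = (-1733 + 1302)/((2 - √(50² + 60²)) - 2126) = -431/((2 - √(2500 + 3600)) - 2126) = -431/((2 - √6100) - 2126) = -431/((2 - 10*√61) - 2126) = -431/(-2124 - 10*√61)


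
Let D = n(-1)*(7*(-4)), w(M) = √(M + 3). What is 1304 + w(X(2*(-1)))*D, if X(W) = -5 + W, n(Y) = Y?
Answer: 1304 + 56*I ≈ 1304.0 + 56.0*I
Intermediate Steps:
w(M) = √(3 + M)
D = 28 (D = -7*(-4) = -1*(-28) = 28)
1304 + w(X(2*(-1)))*D = 1304 + √(3 + (-5 + 2*(-1)))*28 = 1304 + √(3 + (-5 - 2))*28 = 1304 + √(3 - 7)*28 = 1304 + √(-4)*28 = 1304 + (2*I)*28 = 1304 + 56*I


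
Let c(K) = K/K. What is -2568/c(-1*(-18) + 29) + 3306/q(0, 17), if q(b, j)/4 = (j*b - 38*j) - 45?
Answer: -3550629/1382 ≈ -2569.2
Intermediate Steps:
q(b, j) = -180 - 152*j + 4*b*j (q(b, j) = 4*((j*b - 38*j) - 45) = 4*((b*j - 38*j) - 45) = 4*((-38*j + b*j) - 45) = 4*(-45 - 38*j + b*j) = -180 - 152*j + 4*b*j)
c(K) = 1
-2568/c(-1*(-18) + 29) + 3306/q(0, 17) = -2568/1 + 3306/(-180 - 152*17 + 4*0*17) = -2568*1 + 3306/(-180 - 2584 + 0) = -2568 + 3306/(-2764) = -2568 + 3306*(-1/2764) = -2568 - 1653/1382 = -3550629/1382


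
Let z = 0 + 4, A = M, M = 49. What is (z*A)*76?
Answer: 14896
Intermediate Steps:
A = 49
z = 4
(z*A)*76 = (4*49)*76 = 196*76 = 14896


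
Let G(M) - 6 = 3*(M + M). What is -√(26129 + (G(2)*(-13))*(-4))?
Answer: -√27065 ≈ -164.51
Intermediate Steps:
G(M) = 6 + 6*M (G(M) = 6 + 3*(M + M) = 6 + 3*(2*M) = 6 + 6*M)
-√(26129 + (G(2)*(-13))*(-4)) = -√(26129 + ((6 + 6*2)*(-13))*(-4)) = -√(26129 + ((6 + 12)*(-13))*(-4)) = -√(26129 + (18*(-13))*(-4)) = -√(26129 - 234*(-4)) = -√(26129 + 936) = -√27065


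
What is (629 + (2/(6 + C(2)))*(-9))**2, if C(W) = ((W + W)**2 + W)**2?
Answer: 1196606464/3025 ≈ 3.9557e+5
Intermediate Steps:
C(W) = (W + 4*W**2)**2 (C(W) = ((2*W)**2 + W)**2 = (4*W**2 + W)**2 = (W + 4*W**2)**2)
(629 + (2/(6 + C(2)))*(-9))**2 = (629 + (2/(6 + 2**2*(1 + 4*2)**2))*(-9))**2 = (629 + (2/(6 + 4*(1 + 8)**2))*(-9))**2 = (629 + (2/(6 + 4*9**2))*(-9))**2 = (629 + (2/(6 + 4*81))*(-9))**2 = (629 + (2/(6 + 324))*(-9))**2 = (629 + (2/330)*(-9))**2 = (629 + (2*(1/330))*(-9))**2 = (629 + (1/165)*(-9))**2 = (629 - 3/55)**2 = (34592/55)**2 = 1196606464/3025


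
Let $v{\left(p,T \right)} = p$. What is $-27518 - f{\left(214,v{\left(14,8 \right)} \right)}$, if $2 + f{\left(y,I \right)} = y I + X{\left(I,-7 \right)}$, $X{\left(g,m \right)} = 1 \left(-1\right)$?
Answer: $-30511$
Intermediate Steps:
$X{\left(g,m \right)} = -1$
$f{\left(y,I \right)} = -3 + I y$ ($f{\left(y,I \right)} = -2 + \left(y I - 1\right) = -2 + \left(I y - 1\right) = -2 + \left(-1 + I y\right) = -3 + I y$)
$-27518 - f{\left(214,v{\left(14,8 \right)} \right)} = -27518 - \left(-3 + 14 \cdot 214\right) = -27518 - \left(-3 + 2996\right) = -27518 - 2993 = -30511$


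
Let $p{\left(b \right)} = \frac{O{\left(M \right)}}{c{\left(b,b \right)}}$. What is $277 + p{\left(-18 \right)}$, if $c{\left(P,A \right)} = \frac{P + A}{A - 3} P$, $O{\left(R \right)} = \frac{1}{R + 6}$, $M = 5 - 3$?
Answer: $\frac{478649}{1728} \approx 277.0$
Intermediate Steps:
$M = 2$ ($M = 5 - 3 = 2$)
$O{\left(R \right)} = \frac{1}{6 + R}$
$c{\left(P,A \right)} = \frac{P \left(A + P\right)}{-3 + A}$ ($c{\left(P,A \right)} = \frac{A + P}{-3 + A} P = \frac{P \left(A + P\right)}{-3 + A}$)
$p{\left(b \right)} = \frac{-3 + b}{16 b^{2}}$ ($p{\left(b \right)} = \frac{1}{\left(6 + 2\right) \frac{b \left(b + b\right)}{-3 + b}} = \frac{1}{8 \frac{b 2 b}{-3 + b}} = \frac{1}{8 \frac{2 b^{2}}{-3 + b}} = \frac{\frac{1}{2} \frac{1}{b^{2}} \left(-3 + b\right)}{8} = \frac{-3 + b}{16 b^{2}}$)
$277 + p{\left(-18 \right)} = 277 + \frac{-3 - 18}{16 \cdot 324} = 277 + \frac{1}{16} \cdot \frac{1}{324} \left(-21\right) = 277 - \frac{7}{1728} = \frac{478649}{1728}$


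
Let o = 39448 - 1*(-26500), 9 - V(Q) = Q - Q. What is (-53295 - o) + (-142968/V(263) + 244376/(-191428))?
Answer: -19400693227/143571 ≈ -1.3513e+5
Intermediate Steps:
V(Q) = 9 (V(Q) = 9 - (Q - Q) = 9 - 1*0 = 9 + 0 = 9)
o = 65948 (o = 39448 + 26500 = 65948)
(-53295 - o) + (-142968/V(263) + 244376/(-191428)) = (-53295 - 1*65948) + (-142968/9 + 244376/(-191428)) = (-53295 - 65948) + (-142968*1/9 + 244376*(-1/191428)) = -119243 + (-47656/3 - 61094/47857) = -119243 - 2280856474/143571 = -19400693227/143571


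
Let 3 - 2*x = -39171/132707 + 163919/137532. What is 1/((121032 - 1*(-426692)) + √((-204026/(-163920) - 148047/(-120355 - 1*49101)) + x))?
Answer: 1446262177166133909274560/792152504717773207687844210923 - 4*√1381361734236019993079298578508706905/792152504717773207687844210923 ≈ 1.8257e-6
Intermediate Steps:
x = 38388444611/36502918248 (x = 3/2 - (-39171/132707 + 163919/137532)/2 = 3/2 - ½*16365932761/18251459124 = 3/2 - 16365932761/36502918248 = 38388444611/36502918248 ≈ 1.0517)
1/((121032 - 1*(-426692)) + √((-204026/(-163920) - 148047/(-120355 - 1*49101)) + x)) = 1/((121032 - 1*(-426692)) + √((-204026/(-163920) - 148047/(-120355 - 1*49101)) + 38388444611/36502918248)) = 1/((121032 + 426692) + √((-204026*(-1/163920) - 148047/(-120355 - 49101)) + 38388444611/36502918248)) = 1/(547724 + √((102013/81960 - 148047/(-169456)) + 38388444611/36502918248)) = 1/(547724 + √((102013/81960 - 148047*(-1/169456)) + 38388444611/36502918248)) = 1/(547724 + √((102013/81960 + 148047/169456) + 38388444611/36502918248)) = 1/(547724 + √(3677580881/1736076720 + 38388444611/36502918248)) = 1/(547724 + √(8370321635654890517/2640494440933999440)) = 1/(547724 + √1381361734236019993079298578508706905/660123610233499860)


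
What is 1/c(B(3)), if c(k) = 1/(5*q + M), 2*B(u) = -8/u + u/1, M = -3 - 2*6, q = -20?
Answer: -115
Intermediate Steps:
M = -15 (M = -3 - 12 = -15)
B(u) = u/2 - 4/u (B(u) = (-8/u + u/1)/2 = (-8/u + u*1)/2 = (-8/u + u)/2 = (u - 8/u)/2 = u/2 - 4/u)
c(k) = -1/115 (c(k) = 1/(5*(-20) - 15) = 1/(-100 - 15) = 1/(-115) = -1/115)
1/c(B(3)) = 1/(-1/115) = -115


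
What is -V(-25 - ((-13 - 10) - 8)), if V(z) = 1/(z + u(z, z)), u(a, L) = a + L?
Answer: -1/18 ≈ -0.055556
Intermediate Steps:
u(a, L) = L + a
V(z) = 1/(3*z) (V(z) = 1/(z + (z + z)) = 1/(z + 2*z) = 1/(3*z))
-V(-25 - ((-13 - 10) - 8)) = -1/(3*(-25 - ((-13 - 10) - 8))) = -1/(3*(-25 - (-23 - 8))) = -1/(3*(-25 - 1*(-31))) = -1/(3*(-25 + 31)) = -1/(3*6) = -1*1/18 = -1/18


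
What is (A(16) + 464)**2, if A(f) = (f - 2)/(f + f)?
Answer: 55219761/256 ≈ 2.1570e+5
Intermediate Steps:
A(f) = (-2 + f)/(2*f) (A(f) = (-2 + f)/((2*f)) = (-2 + f)*(1/(2*f)) = (-2 + f)/(2*f))
(A(16) + 464)**2 = ((1/2)*(-2 + 16)/16 + 464)**2 = ((1/2)*(1/16)*14 + 464)**2 = (7/16 + 464)**2 = (7431/16)**2 = 55219761/256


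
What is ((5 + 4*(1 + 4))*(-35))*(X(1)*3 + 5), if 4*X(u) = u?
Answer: -20125/4 ≈ -5031.3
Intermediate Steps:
X(u) = u/4
((5 + 4*(1 + 4))*(-35))*(X(1)*3 + 5) = ((5 + 4*(1 + 4))*(-35))*(((¼)*1)*3 + 5) = ((5 + 4*5)*(-35))*((¼)*3 + 5) = ((5 + 20)*(-35))*(¾ + 5) = (25*(-35))*(23/4) = -875*23/4 = -20125/4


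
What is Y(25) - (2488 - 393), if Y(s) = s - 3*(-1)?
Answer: -2067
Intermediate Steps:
Y(s) = 3 + s (Y(s) = s - 1*(-3) = s + 3 = 3 + s)
Y(25) - (2488 - 393) = (3 + 25) - (2488 - 393) = 28 - 1*2095 = 28 - 2095 = -2067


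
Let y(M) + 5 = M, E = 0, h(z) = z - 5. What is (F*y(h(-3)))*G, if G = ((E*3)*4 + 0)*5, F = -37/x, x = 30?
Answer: 0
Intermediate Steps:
h(z) = -5 + z
y(M) = -5 + M
F = -37/30 ≈ -1.2333
G = 0 (G = ((0*3)*4 + 0)*5 = (0*4 + 0)*5 = (0 + 0)*5 = 0*5 = 0)
(F*y(h(-3)))*G = -37*(-5 + (-5 - 3))/30*0 = -37*(-5 - 8)/30*0 = -37/30*(-13)*0 = (481/30)*0 = 0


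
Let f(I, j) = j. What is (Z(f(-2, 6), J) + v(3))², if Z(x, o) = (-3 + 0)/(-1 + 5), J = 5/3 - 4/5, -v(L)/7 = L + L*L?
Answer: 114921/16 ≈ 7182.6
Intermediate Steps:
v(L) = -7*L - 7*L² (v(L) = -7*(L + L*L) = -7*(L + L²) = -7*L - 7*L²)
J = 13/15 (J = 5*(⅓) - 4*⅕ = 5/3 - ⅘ = 13/15 ≈ 0.86667)
Z(x, o) = -¾ (Z(x, o) = -3/4 = -3*¼ = -¾)
(Z(f(-2, 6), J) + v(3))² = (-¾ - 7*3*(1 + 3))² = (-¾ - 7*3*4)² = (-¾ - 84)² = (-339/4)² = 114921/16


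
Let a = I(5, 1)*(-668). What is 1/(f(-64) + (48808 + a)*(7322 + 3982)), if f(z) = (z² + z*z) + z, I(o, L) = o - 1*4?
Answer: 1/544182688 ≈ 1.8376e-9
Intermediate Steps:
I(o, L) = -4 + o (I(o, L) = o - 4 = -4 + o)
a = -668 (a = (-4 + 5)*(-668) = 1*(-668) = -668)
f(z) = z + 2*z² (f(z) = (z² + z²) + z = 2*z² + z = z + 2*z²)
1/(f(-64) + (48808 + a)*(7322 + 3982)) = 1/(-64*(1 + 2*(-64)) + (48808 - 668)*(7322 + 3982)) = 1/(-64*(1 - 128) + 48140*11304) = 1/(-64*(-127) + 544174560) = 1/(8128 + 544174560) = 1/544182688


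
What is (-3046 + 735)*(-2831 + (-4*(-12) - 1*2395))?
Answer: 11966358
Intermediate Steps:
(-3046 + 735)*(-2831 + (-4*(-12) - 1*2395)) = -2311*(-2831 + (48 - 2395)) = -2311*(-2831 - 2347) = -2311*(-5178) = 11966358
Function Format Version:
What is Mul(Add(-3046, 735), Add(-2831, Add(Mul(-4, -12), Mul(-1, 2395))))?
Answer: 11966358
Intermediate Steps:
Mul(Add(-3046, 735), Add(-2831, Add(Mul(-4, -12), Mul(-1, 2395)))) = Mul(-2311, Add(-2831, Add(48, -2395))) = Mul(-2311, Add(-2831, -2347)) = Mul(-2311, -5178) = 11966358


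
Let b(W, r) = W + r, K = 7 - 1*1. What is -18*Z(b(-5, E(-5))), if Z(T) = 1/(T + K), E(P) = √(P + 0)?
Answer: 18*I/(√5 - I) ≈ -3.0 + 6.7082*I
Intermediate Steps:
K = 6 (K = 7 - 1 = 6)
E(P) = √P
Z(T) = 1/(6 + T) (Z(T) = 1/(T + 6) = 1/(6 + T))
-18*Z(b(-5, E(-5))) = -18/(6 + (-5 + √(-5))) = -18/(6 + (-5 + I*√5)) = -18/(1 + I*√5)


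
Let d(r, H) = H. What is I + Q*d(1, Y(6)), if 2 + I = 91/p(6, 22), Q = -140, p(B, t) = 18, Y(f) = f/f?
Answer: -2465/18 ≈ -136.94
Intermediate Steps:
Y(f) = 1
I = 55/18 (I = -2 + 91/18 = 55/18 ≈ 3.0556)
I + Q*d(1, Y(6)) = 55/18 - 140*1 = 55/18 - 140 = -2465/18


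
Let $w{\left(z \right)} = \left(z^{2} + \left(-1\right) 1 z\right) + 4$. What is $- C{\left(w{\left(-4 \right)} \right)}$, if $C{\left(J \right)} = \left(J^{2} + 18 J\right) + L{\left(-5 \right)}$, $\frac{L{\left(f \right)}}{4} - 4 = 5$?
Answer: $-1044$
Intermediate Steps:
$L{\left(f \right)} = 36$ ($L{\left(f \right)} = 16 + 4 \cdot 5 = 16 + 20 = 36$)
$w{\left(z \right)} = 4 + z^{2} - z$ ($w{\left(z \right)} = \left(z^{2} - z\right) + 4 = 4 + z^{2} - z$)
$C{\left(J \right)} = 36 + J^{2} + 18 J$ ($C{\left(J \right)} = \left(J^{2} + 18 J\right) + 36 = 36 + J^{2} + 18 J$)
$- C{\left(w{\left(-4 \right)} \right)} = - (36 + \left(4 + \left(-4\right)^{2} - -4\right)^{2} + 18 \left(4 + \left(-4\right)^{2} - -4\right)) = - (36 + \left(4 + 16 + 4\right)^{2} + 18 \left(4 + 16 + 4\right)) = - (36 + 24^{2} + 18 \cdot 24) = - (36 + 576 + 432) = \left(-1\right) 1044 = -1044$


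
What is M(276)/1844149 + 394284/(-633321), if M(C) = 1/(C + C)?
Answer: -14865532615893/23877849460504 ≈ -0.62257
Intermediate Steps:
M(C) = 1/(2*C)
M(276)/1844149 + 394284/(-633321) = ((1/2)/276)/1844149 + 394284/(-633321) = ((1/2)*(1/276))*(1/1844149) + 394284*(-1/633321) = (1/552)*(1/1844149) - 131428/211107 = 1/1017970248 - 131428/211107 = -14865532615893/23877849460504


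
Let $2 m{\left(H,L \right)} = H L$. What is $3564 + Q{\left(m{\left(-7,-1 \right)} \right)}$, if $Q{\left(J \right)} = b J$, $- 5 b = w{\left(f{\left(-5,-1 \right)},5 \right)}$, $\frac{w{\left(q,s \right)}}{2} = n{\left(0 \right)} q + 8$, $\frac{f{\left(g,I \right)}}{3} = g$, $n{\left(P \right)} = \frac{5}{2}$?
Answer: $\frac{36053}{10} \approx 3605.3$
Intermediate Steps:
$n{\left(P \right)} = \frac{5}{2}$ ($n{\left(P \right)} = 5 \cdot \frac{1}{2} = \frac{5}{2}$)
$f{\left(g,I \right)} = 3 g$
$w{\left(q,s \right)} = 16 + 5 q$ ($w{\left(q,s \right)} = 2 \left(\frac{5 q}{2} + 8\right) = 2 \left(8 + \frac{5 q}{2}\right) = 16 + 5 q$)
$m{\left(H,L \right)} = \frac{H L}{2}$
$b = \frac{59}{5}$ ($b = - \frac{16 + 5 \cdot 3 \left(-5\right)}{5} = - \frac{16 + 5 \left(-15\right)}{5} = - \frac{16 - 75}{5} = \left(- \frac{1}{5}\right) \left(-59\right) = \frac{59}{5} \approx 11.8$)
$Q{\left(J \right)} = \frac{59 J}{5}$
$3564 + Q{\left(m{\left(-7,-1 \right)} \right)} = 3564 + \frac{59 \cdot \frac{1}{2} \left(-7\right) \left(-1\right)}{5} = 3564 + \frac{59}{5} \cdot \frac{7}{2} = 3564 + \frac{413}{10} = \frac{36053}{10}$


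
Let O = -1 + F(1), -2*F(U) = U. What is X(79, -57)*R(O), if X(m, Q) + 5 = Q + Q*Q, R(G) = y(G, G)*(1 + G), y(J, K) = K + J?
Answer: 9561/2 ≈ 4780.5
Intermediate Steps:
F(U) = -U/2
y(J, K) = J + K
O = -3/2 (O = -1 - 1/2*1 = -1 - 1/2 = -3/2 ≈ -1.5000)
R(G) = 2*G*(1 + G) (R(G) = (G + G)*(1 + G) = (2*G)*(1 + G) = 2*G*(1 + G))
X(m, Q) = -5 + Q + Q**2 (X(m, Q) = -5 + (Q + Q*Q) = -5 + (Q + Q**2) = -5 + Q + Q**2)
X(79, -57)*R(O) = (-5 - 57 + (-57)**2)*(2*(-3/2)*(1 - 3/2)) = (-5 - 57 + 3249)*(2*(-3/2)*(-1/2)) = 3187*(3/2) = 9561/2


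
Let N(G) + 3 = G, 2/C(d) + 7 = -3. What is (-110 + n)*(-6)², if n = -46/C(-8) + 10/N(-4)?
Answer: 29880/7 ≈ 4268.6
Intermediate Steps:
C(d) = -⅕ (C(d) = 2/(-7 - 3) = 2/(-10) = 2*(-⅒) = -⅕)
N(G) = -3 + G
n = 1600/7 (n = -46/(-⅕) + 10/(-3 - 4) = -46*(-5) + 10/(-7) = 230 + 10*(-⅐) = 230 - 10/7 = 1600/7 ≈ 228.57)
(-110 + n)*(-6)² = (-110 + 1600/7)*(-6)² = (830/7)*36 = 29880/7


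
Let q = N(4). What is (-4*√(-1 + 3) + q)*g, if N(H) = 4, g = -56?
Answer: -224 + 224*√2 ≈ 92.784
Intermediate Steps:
q = 4
(-4*√(-1 + 3) + q)*g = (-4*√(-1 + 3) + 4)*(-56) = (-4*√2 + 4)*(-56) = (4 - 4*√2)*(-56) = -224 + 224*√2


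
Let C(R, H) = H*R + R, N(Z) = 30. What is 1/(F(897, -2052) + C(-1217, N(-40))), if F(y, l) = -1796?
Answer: -1/39523 ≈ -2.5302e-5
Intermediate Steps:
C(R, H) = R + H*R
1/(F(897, -2052) + C(-1217, N(-40))) = 1/(-1796 - 1217*(1 + 30)) = 1/(-1796 - 1217*31) = 1/(-1796 - 37727) = 1/(-39523) = -1/39523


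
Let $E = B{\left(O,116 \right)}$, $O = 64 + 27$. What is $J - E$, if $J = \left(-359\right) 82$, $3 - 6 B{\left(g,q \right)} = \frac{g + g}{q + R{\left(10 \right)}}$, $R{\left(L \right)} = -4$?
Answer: $- \frac{1413035}{48} \approx -29438.0$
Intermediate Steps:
$O = 91$
$B{\left(g,q \right)} = \frac{1}{2} - \frac{g}{3 \left(-4 + q\right)}$ ($B{\left(g,q \right)} = \frac{1}{2} - \frac{\left(g + g\right) \frac{1}{q - 4}}{6} = \frac{1}{2} - \frac{2 g \frac{1}{-4 + q}}{6} = \frac{1}{2} - \frac{g}{3 \left(-4 + q\right)}$)
$E = \frac{11}{48}$ ($E = \frac{-2 + \frac{1}{2} \cdot 116 - \frac{91}{3}}{-4 + 116} = \frac{-2 + 58 - \frac{91}{3}}{112} = \frac{1}{112} \cdot \frac{77}{3} = \frac{11}{48} \approx 0.22917$)
$J = -29438$
$J - E = -29438 - \frac{11}{48} = - \frac{1413035}{48}$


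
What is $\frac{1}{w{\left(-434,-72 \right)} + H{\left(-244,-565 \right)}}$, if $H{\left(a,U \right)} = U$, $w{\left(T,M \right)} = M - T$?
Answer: $- \frac{1}{203} \approx -0.0049261$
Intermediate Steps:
$\frac{1}{w{\left(-434,-72 \right)} + H{\left(-244,-565 \right)}} = \frac{1}{\left(-72 - -434\right) - 565} = \frac{1}{\left(-72 + 434\right) - 565} = \frac{1}{362 - 565} = \frac{1}{-203} = - \frac{1}{203}$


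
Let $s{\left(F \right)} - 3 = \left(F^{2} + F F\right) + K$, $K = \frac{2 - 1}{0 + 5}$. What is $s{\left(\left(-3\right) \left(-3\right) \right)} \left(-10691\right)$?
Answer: $- \frac{8830766}{5} \approx -1.7662 \cdot 10^{6}$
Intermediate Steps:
$K = \frac{1}{5}$ ($K = 1 \cdot \frac{1}{5} = \frac{1}{5} \approx 0.2$)
$s{\left(F \right)} = \frac{16}{5} + 2 F^{2}$ ($s{\left(F \right)} = 3 + \left(\left(F^{2} + F F\right) + \frac{1}{5}\right) = 3 + \left(\left(F^{2} + F^{2}\right) + \frac{1}{5}\right) = 3 + \left(2 F^{2} + \frac{1}{5}\right) = 3 + \left(\frac{1}{5} + 2 F^{2}\right) = \frac{16}{5} + 2 F^{2}$)
$s{\left(\left(-3\right) \left(-3\right) \right)} \left(-10691\right) = \left(\frac{16}{5} + 2 \left(\left(-3\right) \left(-3\right)\right)^{2}\right) \left(-10691\right) = \left(\frac{16}{5} + 2 \cdot 9^{2}\right) \left(-10691\right) = \left(\frac{16}{5} + 2 \cdot 81\right) \left(-10691\right) = \left(\frac{16}{5} + 162\right) \left(-10691\right) = \frac{826}{5} \left(-10691\right) = - \frac{8830766}{5}$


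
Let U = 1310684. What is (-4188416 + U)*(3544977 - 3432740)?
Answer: -322988006484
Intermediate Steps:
(-4188416 + U)*(3544977 - 3432740) = (-4188416 + 1310684)*(3544977 - 3432740) = -2877732*112237 = -322988006484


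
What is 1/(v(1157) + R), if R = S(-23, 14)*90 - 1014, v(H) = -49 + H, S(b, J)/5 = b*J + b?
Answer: -1/155156 ≈ -6.4451e-6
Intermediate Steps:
S(b, J) = 5*b + 5*J*b (S(b, J) = 5*(b*J + b) = 5*(J*b + b) = 5*(b + J*b) = 5*b + 5*J*b)
R = -156264 (R = (5*(-23)*(1 + 14))*90 - 1014 = (5*(-23)*15)*90 - 1014 = -1725*90 - 1014 = -155250 - 1014 = -156264)
1/(v(1157) + R) = 1/((-49 + 1157) - 156264) = 1/(1108 - 156264) = 1/(-155156) = -1/155156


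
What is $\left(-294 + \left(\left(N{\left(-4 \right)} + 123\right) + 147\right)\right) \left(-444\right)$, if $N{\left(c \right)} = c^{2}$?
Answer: $3552$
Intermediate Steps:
$\left(-294 + \left(\left(N{\left(-4 \right)} + 123\right) + 147\right)\right) \left(-444\right) = \left(-294 + \left(\left(\left(-4\right)^{2} + 123\right) + 147\right)\right) \left(-444\right) = \left(-294 + \left(\left(16 + 123\right) + 147\right)\right) \left(-444\right) = \left(-294 + \left(139 + 147\right)\right) \left(-444\right) = \left(-294 + 286\right) \left(-444\right) = \left(-8\right) \left(-444\right) = 3552$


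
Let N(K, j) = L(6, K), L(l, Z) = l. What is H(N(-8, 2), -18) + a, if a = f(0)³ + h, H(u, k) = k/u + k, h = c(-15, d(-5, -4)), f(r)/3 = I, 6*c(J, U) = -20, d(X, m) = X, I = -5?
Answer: -10198/3 ≈ -3399.3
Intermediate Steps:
c(J, U) = -10/3 (c(J, U) = (⅙)*(-20) = -10/3)
f(r) = -15 (f(r) = 3*(-5) = -15)
N(K, j) = 6
h = -10/3 ≈ -3.3333
H(u, k) = k + k/u
a = -10135/3 (a = (-15)³ - 10/3 = -3375 - 10/3 = -10135/3 ≈ -3378.3)
H(N(-8, 2), -18) + a = (-18 - 18/6) - 10135/3 = (-18 - 18*⅙) - 10135/3 = (-18 - 3) - 10135/3 = -21 - 10135/3 = -10198/3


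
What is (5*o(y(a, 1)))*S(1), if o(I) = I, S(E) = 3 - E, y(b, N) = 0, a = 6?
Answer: 0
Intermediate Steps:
(5*o(y(a, 1)))*S(1) = (5*0)*(3 - 1*1) = 0*(3 - 1) = 0*2 = 0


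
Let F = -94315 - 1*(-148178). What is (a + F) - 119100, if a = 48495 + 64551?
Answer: 47809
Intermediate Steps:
a = 113046
F = 53863 (F = -94315 + 148178 = 53863)
(a + F) - 119100 = (113046 + 53863) - 119100 = 166909 - 119100 = 47809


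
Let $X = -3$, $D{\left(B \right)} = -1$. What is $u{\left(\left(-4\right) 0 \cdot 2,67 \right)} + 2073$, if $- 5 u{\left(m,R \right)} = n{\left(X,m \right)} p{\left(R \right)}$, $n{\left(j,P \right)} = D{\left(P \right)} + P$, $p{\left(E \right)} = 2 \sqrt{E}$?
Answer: $2073 + \frac{2 \sqrt{67}}{5} \approx 2076.3$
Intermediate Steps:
$n{\left(j,P \right)} = -1 + P$
$u{\left(m,R \right)} = - \frac{2 \sqrt{R} \left(-1 + m\right)}{5}$ ($u{\left(m,R \right)} = - \frac{\left(-1 + m\right) 2 \sqrt{R}}{5} = - \frac{2 \sqrt{R} \left(-1 + m\right)}{5}$)
$u{\left(\left(-4\right) 0 \cdot 2,67 \right)} + 2073 = \frac{2 \sqrt{67} \left(1 - \left(-4\right) 0 \cdot 2\right)}{5} + 2073 = \frac{2 \sqrt{67} \left(1 - 0 \cdot 2\right)}{5} + 2073 = \frac{2 \sqrt{67} \left(1 - 0\right)}{5} + 2073 = \frac{2 \sqrt{67} \left(1 + 0\right)}{5} + 2073 = \frac{2}{5} \sqrt{67} \cdot 1 + 2073 = \frac{2 \sqrt{67}}{5} + 2073 = 2073 + \frac{2 \sqrt{67}}{5}$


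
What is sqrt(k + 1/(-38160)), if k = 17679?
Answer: sqrt(178777119335)/3180 ≈ 132.96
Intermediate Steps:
sqrt(k + 1/(-38160)) = sqrt(17679 + 1/(-38160)) = sqrt(17679 - 1/38160) = sqrt(674630639/38160) = sqrt(178777119335)/3180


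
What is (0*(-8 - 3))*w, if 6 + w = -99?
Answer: 0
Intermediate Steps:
w = -105 (w = -6 - 99 = -105)
(0*(-8 - 3))*w = (0*(-8 - 3))*(-105) = (0*(-11))*(-105) = 0*(-105) = 0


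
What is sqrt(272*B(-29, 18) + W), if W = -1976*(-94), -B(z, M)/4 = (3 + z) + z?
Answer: 4*sqrt(15349) ≈ 495.56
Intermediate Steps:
B(z, M) = -12 - 8*z (B(z, M) = -4*((3 + z) + z) = -4*(3 + 2*z) = -12 - 8*z)
W = 185744
sqrt(272*B(-29, 18) + W) = sqrt(272*(-12 - 8*(-29)) + 185744) = sqrt(272*(-12 + 232) + 185744) = sqrt(272*220 + 185744) = sqrt(59840 + 185744) = sqrt(245584) = 4*sqrt(15349)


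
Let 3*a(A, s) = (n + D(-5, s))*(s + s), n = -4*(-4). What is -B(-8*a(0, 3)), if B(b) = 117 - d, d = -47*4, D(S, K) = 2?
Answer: -305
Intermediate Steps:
n = 16
a(A, s) = 12*s (a(A, s) = ((16 + 2)*(s + s))/3 = (18*(2*s))/3 = (36*s)/3 = 12*s)
d = -188
B(b) = 305 (B(b) = 117 - 1*(-188) = 117 + 188 = 305)
-B(-8*a(0, 3)) = -1*305 = -305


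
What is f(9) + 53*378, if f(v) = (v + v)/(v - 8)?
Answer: 20052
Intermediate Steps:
f(v) = 2*v/(-8 + v) (f(v) = (2*v)/(-8 + v) = 2*v/(-8 + v))
f(9) + 53*378 = 2*9/(-8 + 9) + 53*378 = 2*9/1 + 20034 = 2*9*1 + 20034 = 18 + 20034 = 20052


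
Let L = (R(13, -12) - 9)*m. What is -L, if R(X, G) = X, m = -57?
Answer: 228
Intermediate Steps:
L = -228 (L = (13 - 9)*(-57) = 4*(-57) = -228)
-L = -1*(-228) = 228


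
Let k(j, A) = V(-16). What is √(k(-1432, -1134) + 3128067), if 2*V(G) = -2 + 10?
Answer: √3128071 ≈ 1768.6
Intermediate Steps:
V(G) = 4 (V(G) = (-2 + 10)/2 = (½)*8 = 4)
k(j, A) = 4
√(k(-1432, -1134) + 3128067) = √(4 + 3128067) = √3128071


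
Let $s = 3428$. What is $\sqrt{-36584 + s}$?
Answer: $6 i \sqrt{921} \approx 182.09 i$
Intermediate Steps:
$\sqrt{-36584 + s} = \sqrt{-36584 + 3428} = \sqrt{-33156} = 6 i \sqrt{921}$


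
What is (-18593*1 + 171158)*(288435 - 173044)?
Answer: 17604627915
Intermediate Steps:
(-18593*1 + 171158)*(288435 - 173044) = (-18593 + 171158)*115391 = 152565*115391 = 17604627915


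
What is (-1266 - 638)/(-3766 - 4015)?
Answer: 1904/7781 ≈ 0.24470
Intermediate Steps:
(-1266 - 638)/(-3766 - 4015) = -1904/(-7781) = -1904*(-1/7781) = 1904/7781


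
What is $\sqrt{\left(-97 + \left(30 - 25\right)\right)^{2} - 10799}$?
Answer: $i \sqrt{2335} \approx 48.322 i$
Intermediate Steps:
$\sqrt{\left(-97 + \left(30 - 25\right)\right)^{2} - 10799} = \sqrt{\left(-97 + 5\right)^{2} - 10799} = \sqrt{\left(-92\right)^{2} - 10799} = \sqrt{8464 - 10799} = \sqrt{-2335} = i \sqrt{2335}$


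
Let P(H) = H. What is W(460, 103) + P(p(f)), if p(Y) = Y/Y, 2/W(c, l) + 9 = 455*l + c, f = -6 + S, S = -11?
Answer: 23659/23658 ≈ 1.0000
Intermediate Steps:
f = -17 (f = -6 - 11 = -17)
W(c, l) = 2/(-9 + c + 455*l) (W(c, l) = 2/(-9 + (455*l + c)) = 2/(-9 + (c + 455*l)) = 2/(-9 + c + 455*l))
p(Y) = 1
W(460, 103) + P(p(f)) = 2/(-9 + 460 + 455*103) + 1 = 2/(-9 + 460 + 46865) + 1 = 2/47316 + 1 = 2*(1/47316) + 1 = 1/23658 + 1 = 23659/23658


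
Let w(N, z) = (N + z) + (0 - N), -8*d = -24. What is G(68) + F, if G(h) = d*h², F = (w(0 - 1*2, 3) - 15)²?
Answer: 14016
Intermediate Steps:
d = 3 (d = -⅛*(-24) = 3)
w(N, z) = z (w(N, z) = (N + z) - N = z)
F = 144 (F = (3 - 15)² = (-12)² = 144)
G(h) = 3*h²
G(68) + F = 3*68² + 144 = 3*4624 + 144 = 13872 + 144 = 14016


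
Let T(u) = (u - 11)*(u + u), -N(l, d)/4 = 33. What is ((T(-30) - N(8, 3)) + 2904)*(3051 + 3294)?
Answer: 34872120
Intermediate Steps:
N(l, d) = -132 (N(l, d) = -4*33 = -132)
T(u) = 2*u*(-11 + u) (T(u) = (-11 + u)*(2*u) = 2*u*(-11 + u))
((T(-30) - N(8, 3)) + 2904)*(3051 + 3294) = ((2*(-30)*(-11 - 30) - 1*(-132)) + 2904)*(3051 + 3294) = ((2*(-30)*(-41) + 132) + 2904)*6345 = ((2460 + 132) + 2904)*6345 = (2592 + 2904)*6345 = 5496*6345 = 34872120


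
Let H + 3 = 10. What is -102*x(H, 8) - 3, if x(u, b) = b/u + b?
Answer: -6549/7 ≈ -935.57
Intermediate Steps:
H = 7 (H = -3 + 10 = 7)
x(u, b) = b + b/u (x(u, b) = b/u + b = b + b/u)
-102*x(H, 8) - 3 = -102*(8 + 8/7) - 3 = -102*64/7 - 3 = -6528/7 - 3 = -6549/7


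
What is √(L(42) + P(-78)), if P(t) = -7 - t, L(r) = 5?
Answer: 2*√19 ≈ 8.7178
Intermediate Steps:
√(L(42) + P(-78)) = √(5 + (-7 - 1*(-78))) = √(5 + (-7 + 78)) = √(5 + 71) = √76 = 2*√19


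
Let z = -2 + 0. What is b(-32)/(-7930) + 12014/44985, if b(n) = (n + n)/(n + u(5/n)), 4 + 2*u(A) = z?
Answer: 333160666/1248558675 ≈ 0.26684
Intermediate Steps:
z = -2
u(A) = -3 (u(A) = -2 + (½)*(-2) = -2 - 1 = -3)
b(n) = 2*n/(-3 + n) (b(n) = (n + n)/(n - 3) = (2*n)/(-3 + n) = 2*n/(-3 + n))
b(-32)/(-7930) + 12014/44985 = (2*(-32)/(-3 - 32))/(-7930) + 12014/44985 = (2*(-32)/(-35))*(-1/7930) + 12014*(1/44985) = (2*(-32)*(-1/35))*(-1/7930) + 12014/44985 = (64/35)*(-1/7930) + 12014/44985 = -32/138775 + 12014/44985 = 333160666/1248558675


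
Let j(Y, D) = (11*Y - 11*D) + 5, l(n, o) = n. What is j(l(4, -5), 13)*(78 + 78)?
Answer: -14664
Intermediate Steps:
j(Y, D) = 5 - 11*D + 11*Y (j(Y, D) = (-11*D + 11*Y) + 5 = 5 - 11*D + 11*Y)
j(l(4, -5), 13)*(78 + 78) = (5 - 11*13 + 11*4)*(78 + 78) = (5 - 143 + 44)*156 = -94*156 = -14664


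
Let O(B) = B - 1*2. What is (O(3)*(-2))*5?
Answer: -10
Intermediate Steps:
O(B) = -2 + B (O(B) = B - 2 = -2 + B)
(O(3)*(-2))*5 = ((-2 + 3)*(-2))*5 = (1*(-2))*5 = -2*5 = -10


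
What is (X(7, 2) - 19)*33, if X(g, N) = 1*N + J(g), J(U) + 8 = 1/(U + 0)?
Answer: -5742/7 ≈ -820.29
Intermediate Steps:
J(U) = -8 + 1/U (J(U) = -8 + 1/(U + 0) = -8 + 1/U)
X(g, N) = -8 + N + 1/g (X(g, N) = 1*N + (-8 + 1/g) = N + (-8 + 1/g) = -8 + N + 1/g)
(X(7, 2) - 19)*33 = ((-8 + 2 + 1/7) - 19)*33 = ((-8 + 2 + ⅐) - 19)*33 = (-41/7 - 19)*33 = -174/7*33 = -5742/7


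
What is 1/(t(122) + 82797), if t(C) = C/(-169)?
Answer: 169/13992571 ≈ 1.2078e-5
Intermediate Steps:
t(C) = -C/169 (t(C) = C*(-1/169) = -C/169)
1/(t(122) + 82797) = 1/(-1/169*122 + 82797) = 1/(-122/169 + 82797) = 1/(13992571/169) = 169/13992571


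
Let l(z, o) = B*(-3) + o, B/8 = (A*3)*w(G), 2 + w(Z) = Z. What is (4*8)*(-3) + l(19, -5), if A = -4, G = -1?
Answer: -965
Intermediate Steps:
w(Z) = -2 + Z
B = 288 (B = 8*((-4*3)*(-2 - 1)) = 8*(-12*(-3)) = 8*36 = 288)
l(z, o) = -864 + o (l(z, o) = 288*(-3) + o = -864 + o)
(4*8)*(-3) + l(19, -5) = (4*8)*(-3) + (-864 - 5) = 32*(-3) - 869 = -96 - 869 = -965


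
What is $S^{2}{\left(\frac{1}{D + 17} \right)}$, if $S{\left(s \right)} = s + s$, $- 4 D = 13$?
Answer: $\frac{64}{3025} \approx 0.021157$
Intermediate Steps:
$D = - \frac{13}{4}$ ($D = \left(- \frac{1}{4}\right) 13 = - \frac{13}{4} \approx -3.25$)
$S{\left(s \right)} = 2 s$
$S^{2}{\left(\frac{1}{D + 17} \right)} = \left(\frac{2}{- \frac{13}{4} + 17}\right)^{2} = \left(\frac{2}{\frac{55}{4}}\right)^{2} = \left(2 \cdot \frac{4}{55}\right)^{2} = \left(\frac{8}{55}\right)^{2} = \frac{64}{3025}$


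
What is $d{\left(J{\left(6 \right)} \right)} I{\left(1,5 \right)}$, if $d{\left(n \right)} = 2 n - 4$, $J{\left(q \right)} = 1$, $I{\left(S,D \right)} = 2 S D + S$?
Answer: $-22$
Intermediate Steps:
$I{\left(S,D \right)} = S + 2 D S$ ($I{\left(S,D \right)} = 2 D S + S = S + 2 D S$)
$d{\left(n \right)} = -4 + 2 n$
$d{\left(J{\left(6 \right)} \right)} I{\left(1,5 \right)} = \left(-4 + 2 \cdot 1\right) 1 \left(1 + 2 \cdot 5\right) = \left(-4 + 2\right) 1 \left(1 + 10\right) = - 2 \cdot 1 \cdot 11 = \left(-2\right) 11 = -22$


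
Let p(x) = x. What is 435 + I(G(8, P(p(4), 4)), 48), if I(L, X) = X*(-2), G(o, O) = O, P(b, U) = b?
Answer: 339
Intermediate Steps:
I(L, X) = -2*X
435 + I(G(8, P(p(4), 4)), 48) = 435 - 2*48 = 435 - 96 = 339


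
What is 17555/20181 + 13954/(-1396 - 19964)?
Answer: 15561521/71844360 ≈ 0.21660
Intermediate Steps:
17555/20181 + 13954/(-1396 - 19964) = 17555*(1/20181) + 13954/(-21360) = 17555/20181 + 13954*(-1/21360) = 17555/20181 - 6977/10680 = 15561521/71844360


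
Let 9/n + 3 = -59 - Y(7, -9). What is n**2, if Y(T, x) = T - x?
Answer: 9/676 ≈ 0.013314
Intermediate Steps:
n = -3/26 (n = 9/(-3 + (-59 - (7 - 1*(-9)))) = 9/(-3 + (-59 - (7 + 9))) = 9/(-3 + (-59 - 1*16)) = 9/(-3 + (-59 - 16)) = 9/(-3 - 75) = 9/(-78) = 9*(-1/78) = -3/26 ≈ -0.11538)
n**2 = (-3/26)**2 = 9/676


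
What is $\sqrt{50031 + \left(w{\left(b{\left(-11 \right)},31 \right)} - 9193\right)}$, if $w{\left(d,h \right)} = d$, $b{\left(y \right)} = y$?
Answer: $\sqrt{40827} \approx 202.06$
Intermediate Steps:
$\sqrt{50031 + \left(w{\left(b{\left(-11 \right)},31 \right)} - 9193\right)} = \sqrt{50031 - 9204} = \sqrt{40827}$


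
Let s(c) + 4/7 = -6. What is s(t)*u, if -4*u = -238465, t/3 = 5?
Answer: -5484695/14 ≈ -3.9176e+5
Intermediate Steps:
t = 15 (t = 3*5 = 15)
s(c) = -46/7 (s(c) = -4/7 - 6 = -46/7)
u = 238465/4 (u = -¼*(-238465) = 238465/4 ≈ 59616.)
s(t)*u = -46/7*238465/4 = -5484695/14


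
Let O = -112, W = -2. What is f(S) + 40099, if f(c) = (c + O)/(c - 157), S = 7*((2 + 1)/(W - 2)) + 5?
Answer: 25222720/629 ≈ 40100.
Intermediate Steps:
S = -1/4 (S = 7*((2 + 1)/(-2 - 2)) + 5 = 7*(3/(-4)) + 5 = 7*(3*(-1/4)) + 5 = 7*(-3/4) + 5 = -21/4 + 5 = -1/4 ≈ -0.25000)
f(c) = (-112 + c)/(-157 + c) (f(c) = (c - 112)/(c - 157) = (-112 + c)/(-157 + c))
f(S) + 40099 = (-112 - 1/4)/(-157 - 1/4) + 40099 = -449/4/(-629/4) + 40099 = -4/629*(-449/4) + 40099 = 449/629 + 40099 = 25222720/629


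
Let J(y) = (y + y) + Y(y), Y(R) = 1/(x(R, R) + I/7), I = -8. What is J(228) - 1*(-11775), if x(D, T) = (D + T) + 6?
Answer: 39457213/3226 ≈ 12231.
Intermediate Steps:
x(D, T) = 6 + D + T
Y(R) = 1/(34/7 + 2*R) (Y(R) = 1/((6 + R + R) - 8/7) = 1/((6 + 2*R) - 8*1/7) = 1/((6 + 2*R) - 8/7) = 1/(34/7 + 2*R))
J(y) = 2*y + 7/(2*(17 + 7*y)) (J(y) = (y + y) + 7/(2*(17 + 7*y)) = 2*y + 7/(2*(17 + 7*y)))
J(228) - 1*(-11775) = (7 + 4*228*(17 + 7*228))/(2*(17 + 7*228)) - 1*(-11775) = (7 + 4*228*(17 + 1596))/(2*(17 + 1596)) + 11775 = (1/2)*(7 + 4*228*1613)/1613 + 11775 = (1/2)*(1/1613)*(7 + 1471056) + 11775 = (1/2)*(1/1613)*1471063 + 11775 = 1471063/3226 + 11775 = 39457213/3226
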